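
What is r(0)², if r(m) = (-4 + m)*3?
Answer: 144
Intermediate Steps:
r(m) = -12 + 3*m
r(0)² = (-12 + 3*0)² = (-12 + 0)² = (-12)² = 144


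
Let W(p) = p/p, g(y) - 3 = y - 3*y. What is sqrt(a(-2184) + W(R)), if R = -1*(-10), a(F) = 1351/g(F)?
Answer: sqrt(25010862)/4371 ≈ 1.1442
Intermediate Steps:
g(y) = 3 - 2*y (g(y) = 3 + (y - 3*y) = 3 - 2*y)
a(F) = 1351/(3 - 2*F)
R = 10
W(p) = 1
sqrt(a(-2184) + W(R)) = sqrt(-1351/(-3 + 2*(-2184)) + 1) = sqrt(-1351/(-3 - 4368) + 1) = sqrt(-1351/(-4371) + 1) = sqrt(-1351*(-1/4371) + 1) = sqrt(1351/4371 + 1) = sqrt(5722/4371) = sqrt(25010862)/4371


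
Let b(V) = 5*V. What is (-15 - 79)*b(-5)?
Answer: 2350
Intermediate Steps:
(-15 - 79)*b(-5) = (-15 - 79)*(5*(-5)) = -94*(-25) = 2350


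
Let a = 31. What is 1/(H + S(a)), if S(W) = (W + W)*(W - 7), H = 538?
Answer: 1/2026 ≈ 0.00049358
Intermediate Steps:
S(W) = 2*W*(-7 + W) (S(W) = (2*W)*(-7 + W) = 2*W*(-7 + W))
1/(H + S(a)) = 1/(538 + 2*31*(-7 + 31)) = 1/(538 + 2*31*24) = 1/(538 + 1488) = 1/2026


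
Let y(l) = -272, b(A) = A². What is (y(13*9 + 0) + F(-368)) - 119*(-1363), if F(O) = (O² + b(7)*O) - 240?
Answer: 279077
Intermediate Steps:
F(O) = -240 + O² + 49*O (F(O) = (O² + 7²*O) - 240 = (O² + 49*O) - 240 = -240 + O² + 49*O)
(y(13*9 + 0) + F(-368)) - 119*(-1363) = (-272 + (-240 + (-368)² + 49*(-368))) - 119*(-1363) = (-272 + (-240 + 135424 - 18032)) + 162197 = (-272 + 117152) + 162197 = 116880 + 162197 = 279077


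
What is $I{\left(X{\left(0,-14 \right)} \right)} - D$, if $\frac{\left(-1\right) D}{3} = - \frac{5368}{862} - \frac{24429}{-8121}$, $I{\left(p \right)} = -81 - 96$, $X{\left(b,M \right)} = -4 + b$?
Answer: $- \frac{217776774}{1166717} \approx -186.66$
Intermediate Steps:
$I{\left(p \right)} = -177$ ($I{\left(p \right)} = -81 - 96 = -177$)
$D = \frac{11267865}{1166717}$ ($D = - 3 \left(- \frac{5368}{862} - \frac{24429}{-8121}\right) = - 3 \left(\left(-5368\right) \frac{1}{862} - - \frac{8143}{2707}\right) = - 3 \left(- \frac{2684}{431} + \frac{8143}{2707}\right) = \left(-3\right) \left(- \frac{3755955}{1166717}\right) = \frac{11267865}{1166717} \approx 9.6577$)
$I{\left(X{\left(0,-14 \right)} \right)} - D = -177 - \frac{11267865}{1166717} = - \frac{217776774}{1166717}$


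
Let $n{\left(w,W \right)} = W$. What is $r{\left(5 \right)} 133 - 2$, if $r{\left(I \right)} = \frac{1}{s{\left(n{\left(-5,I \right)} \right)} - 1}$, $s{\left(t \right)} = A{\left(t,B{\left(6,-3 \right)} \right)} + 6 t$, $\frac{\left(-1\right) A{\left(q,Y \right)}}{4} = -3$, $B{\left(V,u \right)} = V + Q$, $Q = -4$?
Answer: $\frac{51}{41} \approx 1.2439$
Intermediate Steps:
$B{\left(V,u \right)} = -4 + V$ ($B{\left(V,u \right)} = V - 4 = -4 + V$)
$A{\left(q,Y \right)} = 12$ ($A{\left(q,Y \right)} = \left(-4\right) \left(-3\right) = 12$)
$s{\left(t \right)} = 12 + 6 t$
$r{\left(I \right)} = \frac{1}{11 + 6 I}$ ($r{\left(I \right)} = \frac{1}{\left(12 + 6 I\right) - 1} = \frac{1}{11 + 6 I}$)
$r{\left(5 \right)} 133 - 2 = \frac{1}{11 + 6 \cdot 5} \cdot 133 - 2 = \frac{1}{11 + 30} \cdot 133 - 2 = \frac{1}{41} \cdot 133 - 2 = \frac{133}{41} - 2 = \frac{51}{41}$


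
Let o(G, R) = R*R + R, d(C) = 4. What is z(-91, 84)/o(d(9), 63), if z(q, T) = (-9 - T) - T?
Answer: -59/1344 ≈ -0.043899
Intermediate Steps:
z(q, T) = -9 - 2*T
o(G, R) = R + R² (o(G, R) = R² + R = R + R²)
z(-91, 84)/o(d(9), 63) = (-9 - 2*84)/((63*(1 + 63))) = (-9 - 168)/((63*64)) = -177/4032 = -177*1/4032 = -59/1344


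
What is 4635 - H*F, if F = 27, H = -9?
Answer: 4878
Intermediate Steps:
4635 - H*F = 4635 - (-9*27) = 4635 - (-243) = 4635 - 1*(-243) = 4635 + 243 = 4878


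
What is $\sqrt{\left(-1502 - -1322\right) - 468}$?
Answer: $18 i \sqrt{2} \approx 25.456 i$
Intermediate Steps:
$\sqrt{\left(-1502 - -1322\right) - 468} = \sqrt{\left(-1502 + 1322\right) - 468} = \sqrt{-180 - 468} = \sqrt{-648} = 18 i \sqrt{2}$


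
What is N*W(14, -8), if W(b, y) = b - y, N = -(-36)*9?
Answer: 7128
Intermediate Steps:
N = 324 (N = -1*(-324) = 324)
N*W(14, -8) = 324*(14 - 1*(-8)) = 324*(14 + 8) = 324*22 = 7128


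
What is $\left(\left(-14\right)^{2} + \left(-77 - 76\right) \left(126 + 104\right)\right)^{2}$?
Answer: $1224580036$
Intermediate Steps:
$\left(\left(-14\right)^{2} + \left(-77 - 76\right) \left(126 + 104\right)\right)^{2} = \left(196 - 35190\right)^{2} = \left(-34994\right)^{2} = 1224580036$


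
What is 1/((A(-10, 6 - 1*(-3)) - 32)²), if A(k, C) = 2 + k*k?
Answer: 1/4900 ≈ 0.00020408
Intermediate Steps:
A(k, C) = 2 + k²
1/((A(-10, 6 - 1*(-3)) - 32)²) = 1/(((2 + (-10)²) - 32)²) = 1/(((2 + 100) - 32)²) = 1/((102 - 32)²) = 1/(70²) = 1/4900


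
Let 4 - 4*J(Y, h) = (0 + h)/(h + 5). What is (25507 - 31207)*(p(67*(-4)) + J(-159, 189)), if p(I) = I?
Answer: 295517925/194 ≈ 1.5233e+6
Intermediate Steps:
J(Y, h) = 1 - h/(4*(5 + h)) (J(Y, h) = 1 - (0 + h)/(4*(h + 5)) = 1 - h/(4*(5 + h)))
(25507 - 31207)*(p(67*(-4)) + J(-159, 189)) = (25507 - 31207)*(67*(-4) + (20 + 3*189)/(4*(5 + 189))) = -5700*(-268 + (1/4)*(20 + 567)/194) = -5700*(-268 + (1/4)*(1/194)*587) = -5700*(-268 + 587/776) = -5700*(-207381/776) = 295517925/194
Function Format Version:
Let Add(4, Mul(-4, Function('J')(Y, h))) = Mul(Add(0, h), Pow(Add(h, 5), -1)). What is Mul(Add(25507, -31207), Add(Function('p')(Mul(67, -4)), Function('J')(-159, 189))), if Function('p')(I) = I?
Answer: Rational(295517925, 194) ≈ 1.5233e+6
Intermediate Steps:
Function('J')(Y, h) = Add(1, Mul(Rational(-1, 4), h, Pow(Add(5, h), -1))) (Function('J')(Y, h) = Add(1, Mul(Rational(-1, 4), Mul(Add(0, h), Pow(Add(h, 5), -1)))) = Add(1, Mul(Rational(-1, 4), Mul(h, Pow(Add(5, h), -1)))) = Add(1, Mul(Rational(-1, 4), h, Pow(Add(5, h), -1))))
Mul(Add(25507, -31207), Add(Function('p')(Mul(67, -4)), Function('J')(-159, 189))) = Mul(Add(25507, -31207), Add(Mul(67, -4), Mul(Rational(1, 4), Pow(Add(5, 189), -1), Add(20, Mul(3, 189))))) = Mul(-5700, Add(-268, Mul(Rational(1, 4), Pow(194, -1), Add(20, 567)))) = Mul(-5700, Add(-268, Mul(Rational(1, 4), Rational(1, 194), 587))) = Mul(-5700, Add(-268, Rational(587, 776))) = Mul(-5700, Rational(-207381, 776)) = Rational(295517925, 194)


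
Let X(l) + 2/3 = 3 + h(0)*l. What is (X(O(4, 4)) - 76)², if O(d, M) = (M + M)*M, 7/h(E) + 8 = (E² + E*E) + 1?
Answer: 100489/9 ≈ 11165.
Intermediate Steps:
h(E) = 7/(-7 + 2*E²) (h(E) = 7/(-8 + ((E² + E*E) + 1)) = 7/(-8 + ((E² + E²) + 1)) = 7/(-8 + (2*E² + 1)) = 7/(-8 + (1 + 2*E²)) = 7/(-7 + 2*E²))
O(d, M) = 2*M² (O(d, M) = (2*M)*M = 2*M²)
X(l) = 7/3 - l (X(l) = -⅔ + (3 + (7/(-7 + 2*0²))*l) = -⅔ + (3 + (7/(-7 + 2*0))*l) = -⅔ + (3 + (7/(-7 + 0))*l) = -⅔ + (3 + (7/(-7))*l) = -⅔ + (3 + (7*(-⅐))*l) = -⅔ + (3 - l) = 7/3 - l)
(X(O(4, 4)) - 76)² = ((7/3 - 2*4²) - 76)² = ((7/3 - 2*16) - 76)² = ((7/3 - 1*32) - 76)² = ((7/3 - 32) - 76)² = (-89/3 - 76)² = (-317/3)² = 100489/9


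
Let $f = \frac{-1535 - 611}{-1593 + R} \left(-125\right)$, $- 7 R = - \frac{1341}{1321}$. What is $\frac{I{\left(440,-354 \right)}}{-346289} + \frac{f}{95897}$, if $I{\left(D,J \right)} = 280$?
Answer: $- \frac{125446677453055}{48912607188576729} \approx -0.0025647$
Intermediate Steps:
$R = \frac{1341}{9247}$ ($R = - \frac{\left(-1341\right) \frac{1}{1321}}{7} = \left(- \frac{1}{7}\right) \left(- \frac{1341}{1321}\right) = \frac{1341}{9247} \approx 0.14502$)
$f = - \frac{248050775}{1472913}$ ($f = \frac{-1535 - 611}{-1593 + \frac{1341}{9247}} \left(-125\right) = - \frac{2146}{- \frac{14729130}{9247}} \left(-125\right) = \left(-2146\right) \left(- \frac{9247}{14729130}\right) \left(-125\right) = \frac{9922031}{7364565} \left(-125\right) = - \frac{248050775}{1472913} \approx -168.41$)
$\frac{I{\left(440,-354 \right)}}{-346289} + \frac{f}{95897} = \frac{280}{-346289} - \frac{248050775}{1472913 \cdot 95897} = 280 \left(- \frac{1}{346289}\right) - \frac{248050775}{141247937961} = - \frac{280}{346289} - \frac{248050775}{141247937961} = - \frac{125446677453055}{48912607188576729}$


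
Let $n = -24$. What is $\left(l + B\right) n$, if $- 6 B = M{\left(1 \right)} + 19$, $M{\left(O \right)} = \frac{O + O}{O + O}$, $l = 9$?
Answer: $-136$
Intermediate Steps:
$M{\left(O \right)} = 1$ ($M{\left(O \right)} = \frac{2 O}{2 O} = 2 O \frac{1}{2 O} = 1$)
$B = - \frac{10}{3}$ ($B = - \frac{1 + 19}{6} = \left(- \frac{1}{6}\right) 20 = - \frac{10}{3} \approx -3.3333$)
$\left(l + B\right) n = \left(9 - \frac{10}{3}\right) \left(-24\right) = \frac{17}{3} \left(-24\right) = -136$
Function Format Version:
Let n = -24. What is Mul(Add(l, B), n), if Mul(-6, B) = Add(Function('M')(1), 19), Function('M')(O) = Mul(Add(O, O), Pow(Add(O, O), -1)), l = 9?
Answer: -136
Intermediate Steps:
Function('M')(O) = 1 (Function('M')(O) = Mul(Mul(2, O), Pow(Mul(2, O), -1)) = Mul(Mul(2, O), Mul(Rational(1, 2), Pow(O, -1))) = 1)
B = Rational(-10, 3) (B = Mul(Rational(-1, 6), Add(1, 19)) = Mul(Rational(-1, 6), 20) = Rational(-10, 3) ≈ -3.3333)
Mul(Add(l, B), n) = Mul(Add(9, Rational(-10, 3)), -24) = Mul(Rational(17, 3), -24) = -136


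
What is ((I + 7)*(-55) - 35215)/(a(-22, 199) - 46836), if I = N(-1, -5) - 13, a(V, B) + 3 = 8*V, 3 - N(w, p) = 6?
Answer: 6944/9403 ≈ 0.73849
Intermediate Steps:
N(w, p) = -3 (N(w, p) = 3 - 1*6 = 3 - 6 = -3)
a(V, B) = -3 + 8*V
I = -16 (I = -3 - 13 = -16)
((I + 7)*(-55) - 35215)/(a(-22, 199) - 46836) = ((-16 + 7)*(-55) - 35215)/((-3 + 8*(-22)) - 46836) = (-9*(-55) - 35215)/((-3 - 176) - 46836) = (495 - 35215)/(-179 - 46836) = -34720/(-47015) = -34720*(-1/47015) = 6944/9403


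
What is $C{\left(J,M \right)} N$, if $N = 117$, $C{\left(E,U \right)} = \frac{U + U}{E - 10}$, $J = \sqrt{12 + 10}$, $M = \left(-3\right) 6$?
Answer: $540 + 54 \sqrt{22} \approx 793.28$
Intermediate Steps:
$M = -18$
$J = \sqrt{22} \approx 4.6904$
$C{\left(E,U \right)} = \frac{2 U}{-10 + E}$
$C{\left(J,M \right)} N = 2 \left(-18\right) \frac{1}{-10 + \sqrt{22}} \cdot 117 = - \frac{36}{-10 + \sqrt{22}} \cdot 117 = - \frac{4212}{-10 + \sqrt{22}}$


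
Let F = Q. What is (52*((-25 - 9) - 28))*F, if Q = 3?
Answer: -9672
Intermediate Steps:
F = 3
(52*((-25 - 9) - 28))*F = (52*((-25 - 9) - 28))*3 = (52*(-34 - 28))*3 = (52*(-62))*3 = -3224*3 = -9672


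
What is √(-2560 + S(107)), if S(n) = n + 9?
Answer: 2*I*√611 ≈ 49.437*I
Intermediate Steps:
S(n) = 9 + n
√(-2560 + S(107)) = √(-2560 + (9 + 107)) = √(-2560 + 116) = √(-2444) = 2*I*√611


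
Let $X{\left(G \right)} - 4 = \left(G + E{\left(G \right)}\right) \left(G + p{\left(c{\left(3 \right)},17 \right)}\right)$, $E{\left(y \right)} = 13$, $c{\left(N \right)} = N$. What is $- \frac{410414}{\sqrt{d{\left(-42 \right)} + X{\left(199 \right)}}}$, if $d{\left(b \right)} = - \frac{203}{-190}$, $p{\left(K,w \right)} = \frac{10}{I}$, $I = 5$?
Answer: $- \frac{410414 \sqrt{1538476170}}{8097243} \approx -1988.1$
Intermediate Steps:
$p{\left(K,w \right)} = 2$ ($p{\left(K,w \right)} = \frac{10}{5} = 10 \cdot \frac{1}{5} = 2$)
$d{\left(b \right)} = \frac{203}{190}$ ($d{\left(b \right)} = \left(-203\right) \left(- \frac{1}{190}\right) = \frac{203}{190}$)
$X{\left(G \right)} = 4 + \left(2 + G\right) \left(13 + G\right)$ ($X{\left(G \right)} = 4 + \left(G + 13\right) \left(G + 2\right) = 4 + \left(13 + G\right) \left(2 + G\right) = 4 + \left(2 + G\right) \left(13 + G\right)$)
$- \frac{410414}{\sqrt{d{\left(-42 \right)} + X{\left(199 \right)}}} = - \frac{410414}{\sqrt{\frac{203}{190} + \left(30 + 199^{2} + 15 \cdot 199\right)}} = - \frac{410414}{\sqrt{\frac{203}{190} + \left(30 + 39601 + 2985\right)}} = - \frac{410414}{\sqrt{\frac{203}{190} + 42616}} = - \frac{410414}{\sqrt{\frac{8097243}{190}}} = - \frac{410414}{\frac{1}{190} \sqrt{1538476170}} = - 410414 \frac{\sqrt{1538476170}}{8097243} = - \frac{410414 \sqrt{1538476170}}{8097243}$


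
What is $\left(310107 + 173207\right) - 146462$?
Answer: $336852$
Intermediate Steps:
$\left(310107 + 173207\right) - 146462 = 483314 - 146462 = 336852$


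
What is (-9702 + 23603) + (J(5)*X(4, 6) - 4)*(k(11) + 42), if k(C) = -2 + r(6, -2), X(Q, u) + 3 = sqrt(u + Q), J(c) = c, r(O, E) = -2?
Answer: 13179 + 190*sqrt(10) ≈ 13780.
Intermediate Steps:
X(Q, u) = -3 + sqrt(Q + u) (X(Q, u) = -3 + sqrt(u + Q) = -3 + sqrt(Q + u))
k(C) = -4 (k(C) = -2 - 2 = -4)
(-9702 + 23603) + (J(5)*X(4, 6) - 4)*(k(11) + 42) = (-9702 + 23603) + (5*(-3 + sqrt(4 + 6)) - 4)*(-4 + 42) = 13901 + (5*(-3 + sqrt(10)) - 4)*38 = 13901 + ((-15 + 5*sqrt(10)) - 4)*38 = 13901 + (-19 + 5*sqrt(10))*38 = 13901 + (-722 + 190*sqrt(10)) = 13179 + 190*sqrt(10)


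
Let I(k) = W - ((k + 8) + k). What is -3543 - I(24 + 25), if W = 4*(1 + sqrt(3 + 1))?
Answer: -3449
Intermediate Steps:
W = 12 (W = 4*(1 + sqrt(4)) = 4*(1 + 2) = 4*3 = 12)
I(k) = 4 - 2*k (I(k) = 12 - ((k + 8) + k) = 12 - ((8 + k) + k) = 12 - (8 + 2*k) = 12 + (-8 - 2*k) = 4 - 2*k)
-3543 - I(24 + 25) = -3543 - (4 - 2*(24 + 25)) = -3543 - (4 - 2*49) = -3543 - (4 - 98) = -3543 - 1*(-94) = -3543 + 94 = -3449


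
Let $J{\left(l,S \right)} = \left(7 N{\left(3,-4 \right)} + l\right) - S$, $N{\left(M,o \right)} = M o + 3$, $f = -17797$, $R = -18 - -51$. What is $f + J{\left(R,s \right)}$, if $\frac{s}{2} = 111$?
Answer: $-18049$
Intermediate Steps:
$R = 33$ ($R = -18 + 51 = 33$)
$N{\left(M,o \right)} = 3 + M o$
$s = 222$ ($s = 2 \cdot 111 = 222$)
$J{\left(l,S \right)} = -63 + l - S$ ($J{\left(l,S \right)} = \left(7 \left(3 + 3 \left(-4\right)\right) + l\right) - S = \left(7 \left(3 - 12\right) + l\right) - S = \left(7 \left(-9\right) + l\right) - S = \left(-63 + l\right) - S = -63 + l - S$)
$f + J{\left(R,s \right)} = -17797 - 252 = -18049$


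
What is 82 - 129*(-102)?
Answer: 13240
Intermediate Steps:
82 - 129*(-102) = 82 + 13158 = 13240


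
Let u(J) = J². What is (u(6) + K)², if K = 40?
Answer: 5776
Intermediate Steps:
(u(6) + K)² = (6² + 40)² = (36 + 40)² = 76² = 5776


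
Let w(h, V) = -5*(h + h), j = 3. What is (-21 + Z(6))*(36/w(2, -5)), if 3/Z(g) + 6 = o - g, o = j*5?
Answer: 36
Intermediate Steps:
w(h, V) = -10*h
o = 15 (o = 3*5 = 15)
Z(g) = 3/(9 - g) (Z(g) = 3/(-6 + (15 - g)) = 3/(9 - g))
(-21 + Z(6))*(36/w(2, -5)) = (-21 - 3/(-9 + 6))*(36/((-10*2))) = (-21 - 3/(-3))*(36/(-20)) = (-21 - 3*(-⅓))*(36*(-1/20)) = (-21 + 1)*(-9/5) = -20*(-9/5) = 36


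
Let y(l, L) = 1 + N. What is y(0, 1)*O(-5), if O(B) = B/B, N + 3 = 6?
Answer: 4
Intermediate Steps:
N = 3 (N = -3 + 6 = 3)
O(B) = 1
y(l, L) = 4 (y(l, L) = 1 + 3 = 4)
y(0, 1)*O(-5) = 4*1 = 4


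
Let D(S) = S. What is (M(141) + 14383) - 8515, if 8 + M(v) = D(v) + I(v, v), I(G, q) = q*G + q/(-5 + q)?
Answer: 3520093/136 ≈ 25883.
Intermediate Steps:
I(G, q) = G*q + q/(-5 + q)
M(v) = -8 + v + v*(1 + v² - 5*v)/(-5 + v) (M(v) = -8 + (v + v*(1 - 5*v + v*v)/(-5 + v)) = -8 + (v + v*(1 - 5*v + v²)/(-5 + v)) = -8 + (v + v*(1 + v² - 5*v)/(-5 + v)) = -8 + v + v*(1 + v² - 5*v)/(-5 + v))
(M(141) + 14383) - 8515 = ((40 + 141³ - 12*141 - 4*141²)/(-5 + 141) + 14383) - 8515 = ((40 + 2803221 - 1692 - 4*19881)/136 + 14383) - 8515 = ((40 + 2803221 - 1692 - 79524)/136 + 14383) - 8515 = ((1/136)*2722045 + 14383) - 8515 = (2722045/136 + 14383) - 8515 = 4678133/136 - 8515 = 3520093/136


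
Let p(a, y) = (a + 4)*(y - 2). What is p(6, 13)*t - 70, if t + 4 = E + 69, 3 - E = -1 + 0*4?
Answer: 7520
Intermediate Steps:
p(a, y) = (-2 + y)*(4 + a) (p(a, y) = (4 + a)*(-2 + y) = (-2 + y)*(4 + a))
E = 4 (E = 3 - (-1 + 0*4) = 3 - (-1 + 0) = 3 - 1*(-1) = 3 + 1 = 4)
t = 69 (t = -4 + (4 + 69) = -4 + 73 = 69)
p(6, 13)*t - 70 = (-8 - 2*6 + 4*13 + 6*13)*69 - 70 = (-8 - 12 + 52 + 78)*69 - 70 = 110*69 - 70 = 7590 - 70 = 7520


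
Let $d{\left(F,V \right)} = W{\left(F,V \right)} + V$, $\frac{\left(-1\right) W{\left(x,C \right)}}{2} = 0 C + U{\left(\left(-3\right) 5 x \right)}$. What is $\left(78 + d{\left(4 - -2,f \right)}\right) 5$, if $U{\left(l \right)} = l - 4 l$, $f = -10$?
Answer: $-2360$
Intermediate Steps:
$U{\left(l \right)} = - 3 l$
$W{\left(x,C \right)} = - 90 x$ ($W{\left(x,C \right)} = - 2 \left(0 C - 3 \left(-3\right) 5 x\right) = - 2 \left(0 - 3 \left(- 15 x\right)\right) = - 2 \left(0 + 45 x\right) = - 2 \cdot 45 x = - 90 x$)
$d{\left(F,V \right)} = V - 90 F$ ($d{\left(F,V \right)} = - 90 F + V = V - 90 F$)
$\left(78 + d{\left(4 - -2,f \right)}\right) 5 = \left(78 - \left(10 + 90 \left(4 - -2\right)\right)\right) 5 = \left(78 - \left(10 + 90 \left(4 + 2\right)\right)\right) 5 = \left(78 - 550\right) 5 = \left(-472\right) 5 = -2360$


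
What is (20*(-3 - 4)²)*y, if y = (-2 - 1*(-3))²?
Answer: 980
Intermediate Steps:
y = 1 (y = (-2 + 3)² = 1² = 1)
(20*(-3 - 4)²)*y = (20*(-3 - 4)²)*1 = (20*(-7)²)*1 = (20*49)*1 = 980*1 = 980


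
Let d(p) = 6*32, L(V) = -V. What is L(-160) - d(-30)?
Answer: -32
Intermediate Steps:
d(p) = 192
L(-160) - d(-30) = -1*(-160) - 1*192 = 160 - 192 = -32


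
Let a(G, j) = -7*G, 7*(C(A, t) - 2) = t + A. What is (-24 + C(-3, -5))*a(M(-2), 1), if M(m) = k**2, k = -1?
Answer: 162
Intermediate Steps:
C(A, t) = 2 + A/7 + t/7 (C(A, t) = 2 + (t + A)/7 = 2 + (A + t)/7 = 2 + (A/7 + t/7) = 2 + A/7 + t/7)
M(m) = 1 (M(m) = (-1)**2 = 1)
(-24 + C(-3, -5))*a(M(-2), 1) = (-24 + (2 + (1/7)*(-3) + (1/7)*(-5)))*(-7*1) = (-24 + (2 - 3/7 - 5/7))*(-7) = (-24 + 6/7)*(-7) = -162/7*(-7) = 162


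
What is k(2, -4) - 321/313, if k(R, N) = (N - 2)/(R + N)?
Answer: 618/313 ≈ 1.9744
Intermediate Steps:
k(R, N) = (-2 + N)/(N + R)
k(2, -4) - 321/313 = (-2 - 4)/(-4 + 2) - 321/313 = -6/(-2) - 321*1/313 = -1/2*(-6) - 321/313 = 3 - 321/313 = 618/313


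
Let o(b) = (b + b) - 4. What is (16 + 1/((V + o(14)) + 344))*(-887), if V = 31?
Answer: -5663495/399 ≈ -14194.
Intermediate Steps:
o(b) = -4 + 2*b (o(b) = 2*b - 4 = -4 + 2*b)
(16 + 1/((V + o(14)) + 344))*(-887) = (16 + 1/((31 + (-4 + 2*14)) + 344))*(-887) = (16 + 1/((31 + (-4 + 28)) + 344))*(-887) = (16 + 1/((31 + 24) + 344))*(-887) = (16 + 1/(55 + 344))*(-887) = (16 + 1/399)*(-887) = (6385/399)*(-887) = -5663495/399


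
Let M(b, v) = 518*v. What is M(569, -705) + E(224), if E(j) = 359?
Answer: -364831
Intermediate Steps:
M(569, -705) + E(224) = 518*(-705) + 359 = -365190 + 359 = -364831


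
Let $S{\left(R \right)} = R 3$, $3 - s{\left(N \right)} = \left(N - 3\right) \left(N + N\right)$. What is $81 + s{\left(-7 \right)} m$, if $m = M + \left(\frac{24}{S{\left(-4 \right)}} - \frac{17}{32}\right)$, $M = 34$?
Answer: $- \frac{135367}{32} \approx -4230.2$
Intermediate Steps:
$s{\left(N \right)} = 3 - 2 N \left(-3 + N\right)$ ($s{\left(N \right)} = 3 - \left(N - 3\right) \left(N + N\right) = 3 - \left(-3 + N\right) 2 N = 3 - 2 N \left(-3 + N\right)$)
$S{\left(R \right)} = 3 R$
$m = \frac{1007}{32}$ ($m = 34 + \left(\frac{24}{3 \left(-4\right)} - \frac{17}{32}\right) = 34 + \left(\frac{24}{-12} - \frac{17}{32}\right) = 34 + \left(24 \left(- \frac{1}{12}\right) - \frac{17}{32}\right) = 34 - \frac{81}{32} = \frac{1007}{32} \approx 31.469$)
$81 + s{\left(-7 \right)} m = 81 + \left(3 - 2 \left(-7\right)^{2} + 6 \left(-7\right)\right) \frac{1007}{32} = 81 + \left(3 - 98 - 42\right) \frac{1007}{32} = 81 - \frac{137959}{32} = - \frac{135367}{32}$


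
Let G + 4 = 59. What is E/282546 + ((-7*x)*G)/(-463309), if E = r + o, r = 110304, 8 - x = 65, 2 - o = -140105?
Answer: 129654307/154552662 ≈ 0.83890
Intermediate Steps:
o = 140107 (o = 2 - 1*(-140105) = 2 + 140105 = 140107)
x = -57 (x = 8 - 1*65 = 8 - 65 = -57)
G = 55 (G = -4 + 59 = 55)
E = 250411 (E = 110304 + 140107 = 250411)
E/282546 + ((-7*x)*G)/(-463309) = 250411/282546 + (-7*(-57)*55)/(-463309) = 250411*(1/282546) + (399*55)*(-1/463309) = 250411/282546 + 21945*(-1/463309) = 250411/282546 - 285/6017 = 129654307/154552662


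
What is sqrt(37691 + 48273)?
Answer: 2*sqrt(21491) ≈ 293.20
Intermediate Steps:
sqrt(37691 + 48273) = sqrt(85964) = 2*sqrt(21491)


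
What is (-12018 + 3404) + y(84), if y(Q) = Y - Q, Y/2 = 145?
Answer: -8408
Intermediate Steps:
Y = 290 (Y = 2*145 = 290)
y(Q) = 290 - Q
(-12018 + 3404) + y(84) = (-12018 + 3404) + (290 - 1*84) = -8614 + (290 - 84) = -8614 + 206 = -8408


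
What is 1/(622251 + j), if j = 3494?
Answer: 1/625745 ≈ 1.5981e-6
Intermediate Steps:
1/(622251 + j) = 1/(622251 + 3494) = 1/625745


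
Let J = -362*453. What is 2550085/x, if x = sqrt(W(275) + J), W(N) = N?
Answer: -2550085*I*sqrt(163711)/163711 ≈ -6302.5*I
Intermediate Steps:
J = -163986
x = I*sqrt(163711) (x = sqrt(275 - 163986) = sqrt(-163711) = I*sqrt(163711) ≈ 404.61*I)
2550085/x = 2550085/((I*sqrt(163711))) = 2550085*(-I*sqrt(163711)/163711) = -2550085*I*sqrt(163711)/163711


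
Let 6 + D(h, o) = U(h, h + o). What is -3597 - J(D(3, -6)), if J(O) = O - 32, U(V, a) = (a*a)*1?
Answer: -3568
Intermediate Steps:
U(V, a) = a² (U(V, a) = a²*1 = a²)
D(h, o) = -6 + (h + o)²
J(O) = -32 + O
-3597 - J(D(3, -6)) = -3597 - (-32 + (-6 + (3 - 6)²)) = -3597 - (-32 + (-6 + (-3)²)) = -3597 - (-32 + (-6 + 9)) = -3597 - (-32 + 3) = -3597 - 1*(-29) = -3597 + 29 = -3568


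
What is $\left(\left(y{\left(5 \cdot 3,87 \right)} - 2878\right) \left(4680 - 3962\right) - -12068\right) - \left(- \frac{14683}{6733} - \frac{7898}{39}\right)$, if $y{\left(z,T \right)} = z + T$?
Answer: $- \frac{520157355829}{262587} \approx -1.9809 \cdot 10^{6}$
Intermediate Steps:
$y{\left(z,T \right)} = T + z$
$\left(\left(y{\left(5 \cdot 3,87 \right)} - 2878\right) \left(4680 - 3962\right) - -12068\right) - \left(- \frac{14683}{6733} - \frac{7898}{39}\right) = \left(\left(\left(87 + 5 \cdot 3\right) - 2878\right) \left(4680 - 3962\right) - -12068\right) - \left(- \frac{14683}{6733} - \frac{7898}{39}\right) = \left(\left(\left(87 + 15\right) - 2878\right) 718 + 12068\right) - - \frac{53749871}{262587} = \left(\left(102 - 2878\right) 718 + 12068\right) + \left(\frac{7898}{39} + \frac{14683}{6733}\right) = \left(\left(-2776\right) 718 + 12068\right) + \frac{53749871}{262587} = \left(-1993168 + 12068\right) + \frac{53749871}{262587} = -1981100 + \frac{53749871}{262587} = - \frac{520157355829}{262587}$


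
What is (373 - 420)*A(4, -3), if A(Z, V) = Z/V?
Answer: 188/3 ≈ 62.667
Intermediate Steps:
(373 - 420)*A(4, -3) = (373 - 420)*(4/(-3)) = -188*(-1)/3 = -47*(-4/3) = 188/3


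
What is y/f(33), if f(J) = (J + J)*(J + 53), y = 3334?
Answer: 1667/2838 ≈ 0.58739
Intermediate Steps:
f(J) = 2*J*(53 + J) (f(J) = (2*J)*(53 + J) = 2*J*(53 + J))
y/f(33) = 3334/((2*33*(53 + 33))) = 3334/((2*33*86)) = 3334/5676 = 3334*(1/5676) = 1667/2838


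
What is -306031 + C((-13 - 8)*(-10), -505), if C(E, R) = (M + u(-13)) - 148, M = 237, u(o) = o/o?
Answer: -305941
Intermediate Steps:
u(o) = 1
C(E, R) = 90 (C(E, R) = (237 + 1) - 148 = 238 - 148 = 90)
-306031 + C((-13 - 8)*(-10), -505) = -306031 + 90 = -305941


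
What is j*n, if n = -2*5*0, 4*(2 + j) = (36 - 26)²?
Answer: 0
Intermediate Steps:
j = 23 (j = -2 + (36 - 26)²/4 = -2 + (¼)*10² = -2 + (¼)*100 = -2 + 25 = 23)
n = 0 (n = -10*0 = 0)
j*n = 23*0 = 0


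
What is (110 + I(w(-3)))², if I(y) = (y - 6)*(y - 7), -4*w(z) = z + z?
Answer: 290521/16 ≈ 18158.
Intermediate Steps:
w(z) = -z/2 (w(z) = -(z + z)/4 = -z/2)
I(y) = (-7 + y)*(-6 + y) (I(y) = (-6 + y)*(-7 + y) = (-7 + y)*(-6 + y))
(110 + I(w(-3)))² = (110 + (42 + (-½*(-3))² - (-13)*(-3)/2))² = (110 + (42 + (3/2)² - 13*3/2))² = (110 + (42 + 9/4 - 39/2))² = (110 + 99/4)² = (539/4)² = 290521/16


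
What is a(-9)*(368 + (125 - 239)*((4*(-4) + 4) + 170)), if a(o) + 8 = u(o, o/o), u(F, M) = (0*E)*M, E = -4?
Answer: 141152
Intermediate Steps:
u(F, M) = 0 (u(F, M) = (0*(-4))*M = 0*M = 0)
a(o) = -8 (a(o) = -8 + 0 = -8)
a(-9)*(368 + (125 - 239)*((4*(-4) + 4) + 170)) = -8*(368 + (125 - 239)*((4*(-4) + 4) + 170)) = -8*(368 - 114*((-16 + 4) + 170)) = -8*(368 - 114*(-12 + 170)) = -8*(368 - 114*158) = -8*(368 - 18012) = -8*(-17644) = 141152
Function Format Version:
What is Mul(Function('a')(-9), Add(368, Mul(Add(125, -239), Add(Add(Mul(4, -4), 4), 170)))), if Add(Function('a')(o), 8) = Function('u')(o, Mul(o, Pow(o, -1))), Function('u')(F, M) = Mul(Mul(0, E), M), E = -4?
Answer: 141152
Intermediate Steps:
Function('u')(F, M) = 0 (Function('u')(F, M) = Mul(Mul(0, -4), M) = Mul(0, M) = 0)
Function('a')(o) = -8 (Function('a')(o) = Add(-8, 0) = -8)
Mul(Function('a')(-9), Add(368, Mul(Add(125, -239), Add(Add(Mul(4, -4), 4), 170)))) = Mul(-8, Add(368, Mul(Add(125, -239), Add(Add(Mul(4, -4), 4), 170)))) = Mul(-8, Add(368, Mul(-114, Add(Add(-16, 4), 170)))) = Mul(-8, Add(368, Mul(-114, Add(-12, 170)))) = Mul(-8, Add(368, Mul(-114, 158))) = Mul(-8, Add(368, -18012)) = Mul(-8, -17644) = 141152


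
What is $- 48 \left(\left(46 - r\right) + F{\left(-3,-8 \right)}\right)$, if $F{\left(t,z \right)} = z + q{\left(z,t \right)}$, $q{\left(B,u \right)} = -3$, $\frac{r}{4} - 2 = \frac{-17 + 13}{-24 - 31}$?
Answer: $- \frac{70512}{55} \approx -1282.0$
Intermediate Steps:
$r = \frac{456}{55}$ ($r = 8 + 4 \frac{-17 + 13}{-24 - 31} = 8 + 4 \left(- \frac{4}{-55}\right) = 8 + 4 \left(\left(-4\right) \left(- \frac{1}{55}\right)\right) = 8 + 4 \cdot \frac{4}{55} = 8 + \frac{16}{55} = \frac{456}{55} \approx 8.2909$)
$F{\left(t,z \right)} = -3 + z$ ($F{\left(t,z \right)} = z - 3 = -3 + z$)
$- 48 \left(\left(46 - r\right) + F{\left(-3,-8 \right)}\right) = - 48 \left(\left(46 - \frac{456}{55}\right) - 11\right) = - 48 \left(\frac{2074}{55} - 11\right) = \left(-48\right) \frac{1469}{55} = - \frac{70512}{55}$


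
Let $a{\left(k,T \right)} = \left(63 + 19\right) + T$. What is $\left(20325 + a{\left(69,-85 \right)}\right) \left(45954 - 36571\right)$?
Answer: $190681326$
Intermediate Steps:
$a{\left(k,T \right)} = 82 + T$
$\left(20325 + a{\left(69,-85 \right)}\right) \left(45954 - 36571\right) = \left(20325 + \left(82 - 85\right)\right) \left(45954 - 36571\right) = \left(20325 - 3\right) 9383 = 20322 \cdot 9383 = 190681326$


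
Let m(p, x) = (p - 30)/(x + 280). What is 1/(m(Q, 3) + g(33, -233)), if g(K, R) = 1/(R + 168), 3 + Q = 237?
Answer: 18395/12977 ≈ 1.4175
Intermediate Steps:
Q = 234 (Q = -3 + 237 = 234)
m(p, x) = (-30 + p)/(280 + x)
g(K, R) = 1/(168 + R)
1/(m(Q, 3) + g(33, -233)) = 1/((-30 + 234)/(280 + 3) + 1/(168 - 233)) = 1/(204/283 + 1/(-65)) = 1/((1/283)*204 - 1/65) = 1/(204/283 - 1/65) = 1/(12977/18395) = 18395/12977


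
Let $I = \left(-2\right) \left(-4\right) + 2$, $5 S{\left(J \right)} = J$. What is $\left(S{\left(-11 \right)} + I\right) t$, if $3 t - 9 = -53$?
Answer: $- \frac{572}{5} \approx -114.4$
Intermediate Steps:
$S{\left(J \right)} = \frac{J}{5}$
$t = - \frac{44}{3}$ ($t = 3 + \frac{1}{3} \left(-53\right) = 3 - \frac{53}{3} = - \frac{44}{3} \approx -14.667$)
$I = 10$ ($I = 8 + 2 = 10$)
$\left(S{\left(-11 \right)} + I\right) t = \left(\frac{1}{5} \left(-11\right) + 10\right) \left(- \frac{44}{3}\right) = \left(- \frac{11}{5} + 10\right) \left(- \frac{44}{3}\right) = \frac{39}{5} \left(- \frac{44}{3}\right) = - \frac{572}{5}$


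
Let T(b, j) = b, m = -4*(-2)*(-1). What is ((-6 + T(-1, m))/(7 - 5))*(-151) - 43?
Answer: 971/2 ≈ 485.50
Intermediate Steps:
m = -8 (m = 8*(-1) = -8)
((-6 + T(-1, m))/(7 - 5))*(-151) - 43 = ((-6 - 1)/(7 - 5))*(-151) - 43 = (-7/2)*(-151) - 43 = ((½)*(-7))*(-151) - 43 = -7/2*(-151) - 43 = 1057/2 - 43 = 971/2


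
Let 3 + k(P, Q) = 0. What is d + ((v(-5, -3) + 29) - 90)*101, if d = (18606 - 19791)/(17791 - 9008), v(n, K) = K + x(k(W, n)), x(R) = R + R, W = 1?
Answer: -62096995/8783 ≈ -7070.1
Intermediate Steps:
k(P, Q) = -3 (k(P, Q) = -3 + 0 = -3)
x(R) = 2*R
v(n, K) = -6 + K (v(n, K) = K + 2*(-3) = K - 6 = -6 + K)
d = -1185/8783 ≈ -0.13492
d + ((v(-5, -3) + 29) - 90)*101 = -1185/8783 + (((-6 - 3) + 29) - 90)*101 = -1185/8783 + ((-9 + 29) - 90)*101 = -1185/8783 + (20 - 90)*101 = -1185/8783 - 70*101 = -1185/8783 - 7070 = -62096995/8783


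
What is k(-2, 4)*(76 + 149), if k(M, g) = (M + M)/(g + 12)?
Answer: -225/4 ≈ -56.250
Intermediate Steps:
k(M, g) = 2*M/(12 + g) (k(M, g) = (2*M)/(12 + g) = 2*M/(12 + g))
k(-2, 4)*(76 + 149) = (2*(-2)/(12 + 4))*(76 + 149) = (2*(-2)/16)*225 = (2*(-2)*(1/16))*225 = -¼*225 = -225/4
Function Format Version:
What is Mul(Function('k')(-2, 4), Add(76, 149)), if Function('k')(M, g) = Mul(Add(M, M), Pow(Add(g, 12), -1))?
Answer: Rational(-225, 4) ≈ -56.250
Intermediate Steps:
Function('k')(M, g) = Mul(2, M, Pow(Add(12, g), -1)) (Function('k')(M, g) = Mul(Mul(2, M), Pow(Add(12, g), -1)) = Mul(2, M, Pow(Add(12, g), -1)))
Mul(Function('k')(-2, 4), Add(76, 149)) = Mul(Mul(2, -2, Pow(Add(12, 4), -1)), Add(76, 149)) = Mul(Mul(2, -2, Pow(16, -1)), 225) = Mul(Mul(2, -2, Rational(1, 16)), 225) = Mul(Rational(-1, 4), 225) = Rational(-225, 4)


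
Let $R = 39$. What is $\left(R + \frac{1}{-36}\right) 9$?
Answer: $\frac{1403}{4} \approx 350.75$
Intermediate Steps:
$\left(R + \frac{1}{-36}\right) 9 = \left(39 + \frac{1}{-36}\right) 9 = \left(39 - \frac{1}{36}\right) 9 = \frac{1403}{36} \cdot 9 = \frac{1403}{4}$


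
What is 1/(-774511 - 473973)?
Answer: -1/1248484 ≈ -8.0097e-7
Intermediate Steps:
1/(-774511 - 473973) = 1/(-1248484) = -1/1248484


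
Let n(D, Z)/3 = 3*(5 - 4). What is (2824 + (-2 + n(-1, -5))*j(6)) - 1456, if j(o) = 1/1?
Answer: 1375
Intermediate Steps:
j(o) = 1
n(D, Z) = 9 (n(D, Z) = 3*(3*(5 - 4)) = 3*(3*1) = 3*3 = 9)
(2824 + (-2 + n(-1, -5))*j(6)) - 1456 = (2824 + (-2 + 9)*1) - 1456 = (2824 + 7*1) - 1456 = (2824 + 7) - 1456 = 2831 - 1456 = 1375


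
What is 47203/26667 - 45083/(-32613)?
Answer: 913886600/289896957 ≈ 3.1525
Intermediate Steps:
47203/26667 - 45083/(-32613) = 47203*(1/26667) - 45083*(-1/32613) = 47203/26667 + 45083/32613 = 913886600/289896957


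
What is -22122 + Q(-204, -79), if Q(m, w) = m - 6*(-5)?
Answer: -22296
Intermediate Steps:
Q(m, w) = 30 + m (Q(m, w) = m + 30 = 30 + m)
-22122 + Q(-204, -79) = -22122 + (30 - 204) = -22122 - 174 = -22296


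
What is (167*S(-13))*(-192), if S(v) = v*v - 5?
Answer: -5258496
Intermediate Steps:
S(v) = -5 + v**2 (S(v) = v**2 - 5 = -5 + v**2)
(167*S(-13))*(-192) = (167*(-5 + (-13)**2))*(-192) = (167*(-5 + 169))*(-192) = (167*164)*(-192) = 27388*(-192) = -5258496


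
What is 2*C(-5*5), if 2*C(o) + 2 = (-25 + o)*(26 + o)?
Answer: -52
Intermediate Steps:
C(o) = -1 + (-25 + o)*(26 + o)/2 (C(o) = -1 + ((-25 + o)*(26 + o))/2 = -1 + (-25 + o)*(26 + o)/2)
2*C(-5*5) = 2*(-326 + (-5*5)/2 + (-5*5)²/2) = 2*(-326 + (½)*(-25) + (½)*(-25)²) = 2*(-326 - 25/2 + (½)*625) = 2*(-326 - 25/2 + 625/2) = 2*(-26) = -52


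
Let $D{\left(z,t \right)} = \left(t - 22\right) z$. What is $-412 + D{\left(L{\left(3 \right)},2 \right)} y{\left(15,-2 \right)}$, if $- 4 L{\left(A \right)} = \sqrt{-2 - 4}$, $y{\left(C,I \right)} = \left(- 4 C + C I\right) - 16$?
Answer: $-412 - 530 i \sqrt{6} \approx -412.0 - 1298.2 i$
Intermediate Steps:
$y{\left(C,I \right)} = -16 - 4 C + C I$
$L{\left(A \right)} = - \frac{i \sqrt{6}}{4}$ ($L{\left(A \right)} = - \frac{\sqrt{-2 - 4}}{4} = - \frac{\sqrt{-6}}{4} = - \frac{i \sqrt{6}}{4}$)
$D{\left(z,t \right)} = z \left(-22 + t\right)$ ($D{\left(z,t \right)} = \left(-22 + t\right) z = z \left(-22 + t\right)$)
$-412 + D{\left(L{\left(3 \right)},2 \right)} y{\left(15,-2 \right)} = -412 + - \frac{i \sqrt{6}}{4} \left(-22 + 2\right) \left(-16 - 60 + 15 \left(-2\right)\right) = -412 + - \frac{i \sqrt{6}}{4} \left(-20\right) \left(-16 - 60 - 30\right) = -412 + 5 i \sqrt{6} \left(-106\right) = -412 - 530 i \sqrt{6}$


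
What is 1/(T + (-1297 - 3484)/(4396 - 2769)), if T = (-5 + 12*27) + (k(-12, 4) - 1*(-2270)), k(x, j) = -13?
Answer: 1627/4186371 ≈ 0.00038864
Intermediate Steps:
T = 2576 (T = (-5 + 12*27) + (-13 - 1*(-2270)) = (-5 + 324) + (-13 + 2270) = 319 + 2257 = 2576)
1/(T + (-1297 - 3484)/(4396 - 2769)) = 1/(2576 + (-1297 - 3484)/(4396 - 2769)) = 1/(2576 - 4781/1627) = 1/(4186371/1627) = 1627/4186371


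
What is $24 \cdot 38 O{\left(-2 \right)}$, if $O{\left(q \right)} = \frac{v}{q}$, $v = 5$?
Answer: $-2280$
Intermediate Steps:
$O{\left(q \right)} = \frac{5}{q}$
$24 \cdot 38 O{\left(-2 \right)} = 24 \cdot 38 \frac{5}{-2} = 912 \cdot 5 \left(- \frac{1}{2}\right) = 912 \left(- \frac{5}{2}\right) = -2280$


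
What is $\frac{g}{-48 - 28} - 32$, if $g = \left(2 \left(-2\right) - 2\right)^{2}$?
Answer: $- \frac{617}{19} \approx -32.474$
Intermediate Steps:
$g = 36$ ($g = \left(-4 - 2\right)^{2} = \left(-6\right)^{2} = 36$)
$\frac{g}{-48 - 28} - 32 = \frac{1}{-48 - 28} \cdot 36 - 32 = \frac{1}{-76} \cdot 36 - 32 = \left(- \frac{1}{76}\right) 36 - 32 = - \frac{9}{19} - 32 = - \frac{617}{19}$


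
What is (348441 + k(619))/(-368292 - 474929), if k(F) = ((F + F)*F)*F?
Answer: -474701759/843221 ≈ -562.96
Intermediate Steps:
k(F) = 2*F³ (k(F) = ((2*F)*F)*F = (2*F²)*F = 2*F³)
(348441 + k(619))/(-368292 - 474929) = (348441 + 2*619³)/(-368292 - 474929) = (348441 + 2*237176659)/(-843221) = (348441 + 474353318)*(-1/843221) = 474701759*(-1/843221) = -474701759/843221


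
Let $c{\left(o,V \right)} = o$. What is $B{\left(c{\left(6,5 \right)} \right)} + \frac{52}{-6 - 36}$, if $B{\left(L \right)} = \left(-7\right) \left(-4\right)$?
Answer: $\frac{562}{21} \approx 26.762$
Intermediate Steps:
$B{\left(L \right)} = 28$
$B{\left(c{\left(6,5 \right)} \right)} + \frac{52}{-6 - 36} = 28 + \frac{52}{-6 - 36} = 28 + \frac{52}{-42} = 28 + 52 \left(- \frac{1}{42}\right) = 28 - \frac{26}{21} = \frac{562}{21}$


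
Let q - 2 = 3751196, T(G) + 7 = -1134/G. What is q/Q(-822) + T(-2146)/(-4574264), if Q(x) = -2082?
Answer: -1150723422593653/638677608519 ≈ -1801.7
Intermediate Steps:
T(G) = -7 - 1134/G
q = 3751198 (q = 2 + 3751196 = 3751198)
q/Q(-822) + T(-2146)/(-4574264) = 3751198/(-2082) + (-7 - 1134/(-2146))/(-4574264) = 3751198*(-1/2082) + (-7 - 1134*(-1/2146))*(-1/4574264) = -1875599/1041 + (-7 + 567/1073)*(-1/4574264) = -1875599/1041 - 6944/1073*(-1/4574264) = -1875599/1041 + 868/613523159 = -1150723422593653/638677608519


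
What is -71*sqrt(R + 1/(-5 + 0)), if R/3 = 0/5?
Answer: -71*I*sqrt(5)/5 ≈ -31.752*I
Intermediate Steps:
R = 0 (R = 3*(0/5) = 3*(0*(1/5)) = 3*0 = 0)
-71*sqrt(R + 1/(-5 + 0)) = -71*sqrt(0 + 1/(-5 + 0)) = -71*sqrt(0 + 1/(-5)) = -71*sqrt(0 - 1/5) = -71*I*sqrt(5)/5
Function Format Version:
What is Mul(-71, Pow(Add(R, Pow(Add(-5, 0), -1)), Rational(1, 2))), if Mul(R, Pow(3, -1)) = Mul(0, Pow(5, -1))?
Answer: Mul(Rational(-71, 5), I, Pow(5, Rational(1, 2))) ≈ Mul(-31.752, I)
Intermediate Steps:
R = 0 (R = Mul(3, Mul(0, Pow(5, -1))) = Mul(3, Mul(0, Rational(1, 5))) = Mul(3, 0) = 0)
Mul(-71, Pow(Add(R, Pow(Add(-5, 0), -1)), Rational(1, 2))) = Mul(-71, Pow(Add(0, Pow(Add(-5, 0), -1)), Rational(1, 2))) = Mul(-71, Pow(Add(0, Pow(-5, -1)), Rational(1, 2))) = Mul(-71, Pow(Add(0, Rational(-1, 5)), Rational(1, 2))) = Mul(-71, Pow(Rational(-1, 5), Rational(1, 2))) = Mul(-71, Mul(Rational(1, 5), I, Pow(5, Rational(1, 2)))) = Mul(Rational(-71, 5), I, Pow(5, Rational(1, 2)))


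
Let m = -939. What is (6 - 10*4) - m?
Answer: 905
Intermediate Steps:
(6 - 10*4) - m = (6 - 10*4) - 1*(-939) = (6 - 40) + 939 = -34 + 939 = 905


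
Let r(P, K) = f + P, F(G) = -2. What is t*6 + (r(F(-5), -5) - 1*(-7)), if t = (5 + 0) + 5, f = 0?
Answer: 65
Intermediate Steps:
t = 10 (t = 5 + 5 = 10)
r(P, K) = P (r(P, K) = 0 + P = P)
t*6 + (r(F(-5), -5) - 1*(-7)) = 10*6 + (-2 - 1*(-7)) = 60 + (-2 + 7) = 60 + 5 = 65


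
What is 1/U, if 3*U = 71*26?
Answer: 3/1846 ≈ 0.0016251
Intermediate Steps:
U = 1846/3 (U = (71*26)/3 = (⅓)*1846 = 1846/3 ≈ 615.33)
1/U = 1/(1846/3) = 3/1846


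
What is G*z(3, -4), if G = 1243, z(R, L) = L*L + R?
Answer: 23617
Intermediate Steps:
z(R, L) = R + L² (z(R, L) = L² + R = R + L²)
G*z(3, -4) = 1243*(3 + (-4)²) = 1243*(3 + 16) = 1243*19 = 23617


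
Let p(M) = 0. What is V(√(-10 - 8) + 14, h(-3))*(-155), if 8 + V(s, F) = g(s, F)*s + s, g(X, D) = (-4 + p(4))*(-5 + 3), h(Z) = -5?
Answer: -18290 - 4185*I*√2 ≈ -18290.0 - 5918.5*I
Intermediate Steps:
g(X, D) = 8 (g(X, D) = (-4 + 0)*(-5 + 3) = -4*(-2) = 8)
V(s, F) = -8 + 9*s (V(s, F) = -8 + (8*s + s) = -8 + 9*s)
V(√(-10 - 8) + 14, h(-3))*(-155) = (-8 + 9*(√(-10 - 8) + 14))*(-155) = (-8 + 9*(√(-18) + 14))*(-155) = (-8 + 9*(3*I*√2 + 14))*(-155) = (-8 + 9*(14 + 3*I*√2))*(-155) = (-8 + (126 + 27*I*√2))*(-155) = (118 + 27*I*√2)*(-155) = -18290 - 4185*I*√2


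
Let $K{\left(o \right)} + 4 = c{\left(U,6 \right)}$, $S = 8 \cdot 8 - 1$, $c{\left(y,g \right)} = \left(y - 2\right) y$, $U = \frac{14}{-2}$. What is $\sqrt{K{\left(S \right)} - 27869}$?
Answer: $3 i \sqrt{3090} \approx 166.76 i$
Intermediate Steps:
$U = -7$ ($U = 14 \left(- \frac{1}{2}\right) = -7$)
$c{\left(y,g \right)} = y \left(-2 + y\right)$ ($c{\left(y,g \right)} = \left(-2 + y\right) y = y \left(-2 + y\right)$)
$S = 63$ ($S = 64 - 1 = 63$)
$K{\left(o \right)} = 59$ ($K{\left(o \right)} = -4 - 7 \left(-2 - 7\right) = -4 - -63 = -4 + 63 = 59$)
$\sqrt{K{\left(S \right)} - 27869} = \sqrt{59 - 27869} = \sqrt{-27810} = 3 i \sqrt{3090}$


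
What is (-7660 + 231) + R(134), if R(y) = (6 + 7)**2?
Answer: -7260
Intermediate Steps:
R(y) = 169 (R(y) = 13**2 = 169)
(-7660 + 231) + R(134) = (-7660 + 231) + 169 = -7429 + 169 = -7260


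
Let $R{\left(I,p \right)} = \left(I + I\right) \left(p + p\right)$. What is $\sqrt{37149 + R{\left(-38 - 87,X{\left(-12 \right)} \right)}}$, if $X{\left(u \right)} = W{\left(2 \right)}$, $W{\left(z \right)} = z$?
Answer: $\sqrt{36149} \approx 190.13$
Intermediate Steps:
$X{\left(u \right)} = 2$
$R{\left(I,p \right)} = 4 I p$ ($R{\left(I,p \right)} = 2 I 2 p = 4 I p$)
$\sqrt{37149 + R{\left(-38 - 87,X{\left(-12 \right)} \right)}} = \sqrt{37149 + 4 \left(-38 - 87\right) 2} = \sqrt{37149 + 4 \left(-125\right) 2} = \sqrt{37149 - 1000} = \sqrt{36149}$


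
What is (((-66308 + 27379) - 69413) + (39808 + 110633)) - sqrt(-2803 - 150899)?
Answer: 42099 - 3*I*sqrt(17078) ≈ 42099.0 - 392.05*I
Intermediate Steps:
(((-66308 + 27379) - 69413) + (39808 + 110633)) - sqrt(-2803 - 150899) = ((-38929 - 69413) + 150441) - sqrt(-153702) = (-108342 + 150441) - 3*I*sqrt(17078) = 42099 - 3*I*sqrt(17078)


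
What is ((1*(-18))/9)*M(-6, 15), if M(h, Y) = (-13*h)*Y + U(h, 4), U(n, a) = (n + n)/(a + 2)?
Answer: -2336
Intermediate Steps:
U(n, a) = 2*n/(2 + a) (U(n, a) = (2*n)/(2 + a) = 2*n/(2 + a))
M(h, Y) = h/3 - 13*Y*h (M(h, Y) = (-13*h)*Y + 2*h/(2 + 4) = -13*Y*h + 2*h/6 = -13*Y*h + 2*h*(1/6) = -13*Y*h + h/3 = h/3 - 13*Y*h)
((1*(-18))/9)*M(-6, 15) = ((1*(-18))/9)*((1/3)*(-6)*(1 - 39*15)) = (-18*1/9)*((1/3)*(-6)*(1 - 585)) = -2*(-6)*(-584)/3 = -2*1168 = -2336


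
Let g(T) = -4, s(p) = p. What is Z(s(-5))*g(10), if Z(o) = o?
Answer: 20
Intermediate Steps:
Z(s(-5))*g(10) = -5*(-4) = 20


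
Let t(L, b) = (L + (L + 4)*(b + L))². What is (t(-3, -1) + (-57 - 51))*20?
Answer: -1180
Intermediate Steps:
t(L, b) = (L + (4 + L)*(L + b))²
(t(-3, -1) + (-57 - 51))*20 = (((-3)² + 4*(-1) + 5*(-3) - 3*(-1))² + (-57 - 51))*20 = ((9 - 4 - 15 + 3)² - 108)*20 = ((-7)² - 108)*20 = (49 - 108)*20 = -59*20 = -1180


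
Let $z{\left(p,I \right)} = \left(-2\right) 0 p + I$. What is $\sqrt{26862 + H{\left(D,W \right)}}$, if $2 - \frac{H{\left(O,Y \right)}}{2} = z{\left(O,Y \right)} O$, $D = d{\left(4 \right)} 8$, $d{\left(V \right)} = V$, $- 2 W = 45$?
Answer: $\sqrt{28306} \approx 168.24$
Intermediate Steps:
$W = - \frac{45}{2}$ ($W = \left(- \frac{1}{2}\right) 45 = - \frac{45}{2} \approx -22.5$)
$z{\left(p,I \right)} = I$ ($z{\left(p,I \right)} = 0 p + I = 0 + I = I$)
$D = 32$ ($D = 4 \cdot 8 = 32$)
$H{\left(O,Y \right)} = 4 - 2 O Y$ ($H{\left(O,Y \right)} = 4 - 2 Y O = 4 - 2 O Y$)
$\sqrt{26862 + H{\left(D,W \right)}} = \sqrt{26862 - \left(-4 + 64 \left(- \frac{45}{2}\right)\right)} = \sqrt{26862 + \left(4 + 1440\right)} = \sqrt{26862 + 1444} = \sqrt{28306}$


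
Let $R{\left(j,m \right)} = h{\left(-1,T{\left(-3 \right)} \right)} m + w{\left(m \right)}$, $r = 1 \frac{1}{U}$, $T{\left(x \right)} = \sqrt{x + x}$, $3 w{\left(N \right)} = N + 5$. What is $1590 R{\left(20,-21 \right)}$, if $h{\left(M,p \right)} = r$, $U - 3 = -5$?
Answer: $8215$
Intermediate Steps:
$w{\left(N \right)} = \frac{5}{3} + \frac{N}{3}$ ($w{\left(N \right)} = \frac{N + 5}{3} = \frac{5 + N}{3} = \frac{5}{3} + \frac{N}{3}$)
$T{\left(x \right)} = \sqrt{2} \sqrt{x}$ ($T{\left(x \right)} = \sqrt{2 x} = \sqrt{2} \sqrt{x}$)
$U = -2$ ($U = 3 - 5 = -2$)
$r = - \frac{1}{2}$ ($r = 1 \frac{1}{-2} = 1 \left(- \frac{1}{2}\right) = - \frac{1}{2} \approx -0.5$)
$h{\left(M,p \right)} = - \frac{1}{2}$
$R{\left(j,m \right)} = \frac{5}{3} - \frac{m}{6}$ ($R{\left(j,m \right)} = - \frac{m}{2} + \left(\frac{5}{3} + \frac{m}{3}\right) = \frac{5}{3} - \frac{m}{6}$)
$1590 R{\left(20,-21 \right)} = 1590 \left(\frac{5}{3} - - \frac{7}{2}\right) = 1590 \left(\frac{5}{3} + \frac{7}{2}\right) = 1590 \cdot \frac{31}{6} = 8215$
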